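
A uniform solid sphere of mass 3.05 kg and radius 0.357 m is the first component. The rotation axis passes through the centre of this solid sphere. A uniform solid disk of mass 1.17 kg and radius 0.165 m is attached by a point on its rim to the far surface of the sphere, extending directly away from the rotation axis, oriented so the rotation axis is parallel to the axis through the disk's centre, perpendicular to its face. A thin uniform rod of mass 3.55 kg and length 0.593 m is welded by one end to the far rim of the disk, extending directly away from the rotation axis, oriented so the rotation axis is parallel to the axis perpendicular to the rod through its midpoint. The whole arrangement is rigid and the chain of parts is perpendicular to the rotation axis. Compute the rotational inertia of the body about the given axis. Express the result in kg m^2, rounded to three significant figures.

4.03

Solid sphere: I_cm = (2/5)MR² = (2/5)(3.05)(0.357)² = 0.15549 kg m^2; axis through the centre, so I = 0.15549 kg m^2.
Solid disk: I_cm = (1/2)MR² = (1/2)(1.17)(0.165)² = 0.015927 kg m^2; centre at d = 0.357 + 0.165 = 0.522 m, so I = I_cm + Md² gives I = 0.015927 + (1.17)(0.522)² = 0.33473 kg m^2.
Thin rod: I_cm = (1/12)ML² = (1/12)(3.55)(0.593)² = 0.10403 kg m^2; centre at d = 0.357 + 0.165 + 0.165 + 0.2965 = 0.9835 m, so I = I_cm + Md² gives I = 0.10403 + (3.55)(0.9835)² = 3.5378 kg m^2.
Total I = 0.15549 + 0.33473 + 3.5378 = 4.0281 kg m^2.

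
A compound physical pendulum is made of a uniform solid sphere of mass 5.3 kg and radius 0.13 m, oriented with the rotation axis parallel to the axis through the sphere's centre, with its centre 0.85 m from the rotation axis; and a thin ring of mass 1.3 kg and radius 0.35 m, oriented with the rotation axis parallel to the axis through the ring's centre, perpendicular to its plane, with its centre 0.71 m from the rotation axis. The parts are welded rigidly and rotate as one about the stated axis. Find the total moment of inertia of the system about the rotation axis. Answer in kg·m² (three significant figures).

4.68

Solid sphere: I_cm = (2/5)MR² = (2/5)(5.3)(0.13)² = 0.035828 kg·m²; centre at d = 0.85 m, so I = I_cm + Md² gives I = 0.035828 + (5.3)(0.85)² = 3.8651 kg·m².
Thin ring: I_cm = MR² = (1.3)(0.35)² = 0.15925 kg·m²; centre at d = 0.71 m, so I = I_cm + Md² gives I = 0.15925 + (1.3)(0.71)² = 0.81458 kg·m².
Total I = 3.8651 + 0.81458 = 4.6797 kg·m².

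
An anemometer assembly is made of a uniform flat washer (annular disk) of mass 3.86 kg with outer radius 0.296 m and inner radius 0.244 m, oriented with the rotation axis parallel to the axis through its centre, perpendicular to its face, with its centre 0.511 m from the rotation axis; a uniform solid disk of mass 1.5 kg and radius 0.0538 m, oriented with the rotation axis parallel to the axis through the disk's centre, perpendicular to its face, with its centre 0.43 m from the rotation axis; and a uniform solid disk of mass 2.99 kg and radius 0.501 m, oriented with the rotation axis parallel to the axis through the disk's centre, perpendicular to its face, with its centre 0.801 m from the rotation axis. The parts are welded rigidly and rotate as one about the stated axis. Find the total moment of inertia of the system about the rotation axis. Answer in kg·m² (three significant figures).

Annular disk: I_cm = (1/2)M(R²+r²) = (1/2)(3.86)[(0.296)² + (0.244)²] = 0.284 kg·m²; centre at d = 0.511 m, so the parallel axis theorem gives I = 0.284 + (3.86)(0.511)² = 1.2919 kg·m².
Solid disk: I_cm = (1/2)MR² = (1/2)(1.5)(0.0538)² = 0.0021708 kg·m²; centre at d = 0.43 m, so the parallel axis theorem gives I = 0.0021708 + (1.5)(0.43)² = 0.27952 kg·m².
Solid disk: I_cm = (1/2)MR² = (1/2)(2.99)(0.501)² = 0.37525 kg·m²; centre at d = 0.801 m, so the parallel axis theorem gives I = 0.37525 + (2.99)(0.801)² = 2.2936 kg·m².
Total I = 1.2919 + 0.27952 + 2.2936 = 3.8651 kg·m².

3.87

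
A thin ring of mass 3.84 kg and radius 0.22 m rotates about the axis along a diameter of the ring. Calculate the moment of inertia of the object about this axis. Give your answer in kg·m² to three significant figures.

0.0929

I_cm = (1/2)MR² = (1/2)(3.84)(0.22)² = 0.092928 kg·m²; axis through the centre, so I = 0.092928 kg·m².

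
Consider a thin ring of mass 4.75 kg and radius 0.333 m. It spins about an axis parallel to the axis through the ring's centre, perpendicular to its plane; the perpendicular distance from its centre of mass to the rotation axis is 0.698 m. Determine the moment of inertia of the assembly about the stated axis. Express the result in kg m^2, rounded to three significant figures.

I_cm = MR² = (4.75)(0.333)² = 0.52672 kg m^2; centre at d = 0.698 m, so the parallel axis theorem gives I = 0.52672 + (4.75)(0.698)² = 2.8409 kg m^2.

2.84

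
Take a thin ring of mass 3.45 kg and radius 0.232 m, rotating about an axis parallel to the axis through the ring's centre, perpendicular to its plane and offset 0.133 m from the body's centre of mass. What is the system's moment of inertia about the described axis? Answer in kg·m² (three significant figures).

0.247

I_cm = MR² = (3.45)(0.232)² = 0.18569 kg·m²; centre at d = 0.133 m, so the parallel axis theorem gives I = 0.18569 + (3.45)(0.133)² = 0.24672 kg·m².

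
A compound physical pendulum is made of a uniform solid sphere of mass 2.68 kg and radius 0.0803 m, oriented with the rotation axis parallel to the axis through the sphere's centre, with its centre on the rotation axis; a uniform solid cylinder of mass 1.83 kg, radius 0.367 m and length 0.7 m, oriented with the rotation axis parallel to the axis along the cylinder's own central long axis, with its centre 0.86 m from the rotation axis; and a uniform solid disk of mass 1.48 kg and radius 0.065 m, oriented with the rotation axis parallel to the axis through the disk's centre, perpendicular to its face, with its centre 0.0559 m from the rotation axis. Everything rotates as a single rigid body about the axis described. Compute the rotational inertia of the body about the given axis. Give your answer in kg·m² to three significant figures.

Solid sphere: I_cm = (2/5)MR² = (2/5)(2.68)(0.0803)² = 0.0069124 kg·m²; axis through the centre, so I = 0.0069124 kg·m².
Solid cylinder: I_cm = (1/2)MR² = (1/2)(1.83)(0.367)² = 0.12324 kg·m²; centre at d = 0.86 m, so the parallel axis theorem gives I = 0.12324 + (1.83)(0.86)² = 1.4767 kg·m².
Solid disk: I_cm = (1/2)MR² = (1/2)(1.48)(0.065)² = 0.0031265 kg·m²; centre at d = 0.0559 m, so the parallel axis theorem gives I = 0.0031265 + (1.48)(0.0559)² = 0.0077512 kg·m².
Total I = 0.0069124 + 1.4767 + 0.0077512 = 1.4914 kg·m².

1.49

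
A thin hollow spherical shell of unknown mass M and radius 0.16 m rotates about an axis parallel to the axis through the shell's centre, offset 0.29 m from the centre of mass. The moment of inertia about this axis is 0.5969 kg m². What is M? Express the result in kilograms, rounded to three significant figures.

5.90

I = I_cm + Md² = (2/3)MR² + Md² = M·[0.666667·(0.16)² + (0.29)²] = M·0.10117.
So M = 0.5969 / 0.10117 = 5.9002 kg.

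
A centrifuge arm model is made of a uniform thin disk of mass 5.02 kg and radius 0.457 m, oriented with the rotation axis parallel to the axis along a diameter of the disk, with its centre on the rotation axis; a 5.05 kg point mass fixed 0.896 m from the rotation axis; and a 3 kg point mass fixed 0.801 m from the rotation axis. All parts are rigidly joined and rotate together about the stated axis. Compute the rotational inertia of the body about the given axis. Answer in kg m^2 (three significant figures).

6.24

Thin disk: I_cm = (1/4)MR² = (1/4)(5.02)(0.457)² = 0.26211 kg m^2; axis through the centre, so I = 0.26211 kg m^2.
Point mass: I_cm = 0; centre at d = 0.896 m, so I = I_cm + Md² gives I = 0 + (5.05)(0.896)² = 4.0542 kg m^2.
Point mass: I_cm = 0; centre at d = 0.801 m, so I = I_cm + Md² gives I = 0 + (3)(0.801)² = 1.9248 kg m^2.
Total I = 0.26211 + 4.0542 + 1.9248 = 6.2411 kg m^2.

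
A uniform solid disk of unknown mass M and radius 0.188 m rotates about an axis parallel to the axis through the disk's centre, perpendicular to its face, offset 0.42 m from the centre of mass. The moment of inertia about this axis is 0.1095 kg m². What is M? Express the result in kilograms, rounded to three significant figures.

0.564

I = I_cm + Md² = (1/2)MR² + Md² = M·[0.5·(0.188)² + (0.42)²] = M·0.19407.
So M = 0.1095 / 0.19407 = 0.56422 kg.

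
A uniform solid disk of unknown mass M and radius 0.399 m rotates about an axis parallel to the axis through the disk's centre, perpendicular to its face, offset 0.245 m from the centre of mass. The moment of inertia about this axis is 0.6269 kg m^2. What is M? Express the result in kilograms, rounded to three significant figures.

4.49

I = I_cm + Md² = (1/2)MR² + Md² = M·[0.5·(0.399)² + (0.245)²] = M·0.13963.
So M = 0.6269 / 0.13963 = 4.4899 kg.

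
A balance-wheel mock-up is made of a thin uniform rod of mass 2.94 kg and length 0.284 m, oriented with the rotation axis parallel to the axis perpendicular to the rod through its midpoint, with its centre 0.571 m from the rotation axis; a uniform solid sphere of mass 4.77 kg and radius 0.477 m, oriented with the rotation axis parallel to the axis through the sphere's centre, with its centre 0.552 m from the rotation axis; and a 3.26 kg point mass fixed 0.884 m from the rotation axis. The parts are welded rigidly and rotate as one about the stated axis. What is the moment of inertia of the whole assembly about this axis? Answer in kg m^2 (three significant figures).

5.41

Thin rod: I_cm = (1/12)ML² = (1/12)(2.94)(0.284)² = 0.019761 kg m^2; centre at d = 0.571 m, so the parallel axis theorem gives I = 0.019761 + (2.94)(0.571)² = 0.97832 kg m^2.
Solid sphere: I_cm = (2/5)MR² = (2/5)(4.77)(0.477)² = 0.43413 kg m^2; centre at d = 0.552 m, so the parallel axis theorem gives I = 0.43413 + (4.77)(0.552)² = 1.8876 kg m^2.
Point mass: I_cm = 0; centre at d = 0.884 m, so the parallel axis theorem gives I = 0 + (3.26)(0.884)² = 2.5475 kg m^2.
Total I = 0.97832 + 1.8876 + 2.5475 = 5.4134 kg m^2.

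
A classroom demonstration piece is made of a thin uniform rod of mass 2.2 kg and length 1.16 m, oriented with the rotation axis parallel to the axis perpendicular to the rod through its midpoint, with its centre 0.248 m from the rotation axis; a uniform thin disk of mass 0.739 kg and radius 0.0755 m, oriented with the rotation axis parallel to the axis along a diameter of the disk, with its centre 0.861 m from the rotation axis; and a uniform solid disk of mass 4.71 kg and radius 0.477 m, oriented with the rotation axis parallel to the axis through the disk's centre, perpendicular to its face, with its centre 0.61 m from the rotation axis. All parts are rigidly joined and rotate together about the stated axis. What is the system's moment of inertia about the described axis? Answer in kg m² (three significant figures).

3.22

Thin rod: I_cm = (1/12)ML² = (1/12)(2.2)(1.16)² = 0.24669 kg m²; centre at d = 0.248 m, so I = I_cm + Md² gives I = 0.24669 + (2.2)(0.248)² = 0.382 kg m².
Thin disk: I_cm = (1/4)MR² = (1/4)(0.739)(0.0755)² = 0.0010531 kg m²; centre at d = 0.861 m, so I = I_cm + Md² gives I = 0.0010531 + (0.739)(0.861)² = 0.54889 kg m².
Solid disk: I_cm = (1/2)MR² = (1/2)(4.71)(0.477)² = 0.53583 kg m²; centre at d = 0.61 m, so I = I_cm + Md² gives I = 0.53583 + (4.71)(0.61)² = 2.2884 kg m².
Total I = 0.382 + 0.54889 + 2.2884 = 3.2193 kg m².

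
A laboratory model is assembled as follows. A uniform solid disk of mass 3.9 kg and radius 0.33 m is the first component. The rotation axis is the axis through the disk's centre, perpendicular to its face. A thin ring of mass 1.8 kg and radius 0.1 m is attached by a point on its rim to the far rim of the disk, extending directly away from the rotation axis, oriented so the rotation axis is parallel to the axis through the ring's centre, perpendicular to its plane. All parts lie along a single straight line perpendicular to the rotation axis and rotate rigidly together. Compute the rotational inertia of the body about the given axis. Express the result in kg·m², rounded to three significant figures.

0.563

Solid disk: I_cm = (1/2)MR² = (1/2)(3.9)(0.33)² = 0.21236 kg·m²; axis through the centre, so I = 0.21236 kg·m².
Thin ring: I_cm = MR² = (1.8)(0.1)² = 0.018 kg·m²; centre at d = 0.33 + 0.1 = 0.43 m, so I = I_cm + Md² gives I = 0.018 + (1.8)(0.43)² = 0.35082 kg·m².
Total I = 0.21236 + 0.35082 = 0.56318 kg·m².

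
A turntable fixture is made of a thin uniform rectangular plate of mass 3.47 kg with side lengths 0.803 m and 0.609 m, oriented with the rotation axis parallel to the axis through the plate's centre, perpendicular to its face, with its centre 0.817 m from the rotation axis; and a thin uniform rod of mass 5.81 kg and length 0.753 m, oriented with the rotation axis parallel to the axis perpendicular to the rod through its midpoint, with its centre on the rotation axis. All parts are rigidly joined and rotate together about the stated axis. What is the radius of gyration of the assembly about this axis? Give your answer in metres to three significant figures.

0.558

Rectangular plate: I_cm = (1/12)M(a²+b²) = (1/12)(3.47)[(0.803)² + (0.609)²] = 0.2937 kg m^2; centre at d = 0.817 m, so the parallel axis theorem gives I = 0.2937 + (3.47)(0.817)² = 2.6099 kg m^2.
Thin rod: I_cm = (1/12)ML² = (1/12)(5.81)(0.753)² = 0.27453 kg m^2; axis through the centre, so I = 0.27453 kg m^2.
Total I = 2.8844 kg m^2; total mass M = 9.28 kg.
k = √(I/M) = √(2.8844/9.28) = 0.55751 m.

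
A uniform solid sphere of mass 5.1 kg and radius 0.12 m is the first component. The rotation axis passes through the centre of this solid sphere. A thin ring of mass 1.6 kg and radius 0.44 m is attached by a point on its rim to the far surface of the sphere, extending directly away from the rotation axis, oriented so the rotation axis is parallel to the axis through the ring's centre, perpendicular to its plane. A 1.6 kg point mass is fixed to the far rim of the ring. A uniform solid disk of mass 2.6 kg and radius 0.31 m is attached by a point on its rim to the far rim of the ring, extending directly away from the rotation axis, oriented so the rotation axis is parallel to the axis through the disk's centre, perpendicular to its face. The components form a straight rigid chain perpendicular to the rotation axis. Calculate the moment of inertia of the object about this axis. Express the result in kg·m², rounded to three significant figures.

7.03

Solid sphere: I_cm = (2/5)MR² = (2/5)(5.1)(0.12)² = 0.029376 kg·m²; axis through the centre, so I = 0.029376 kg·m².
Thin ring: I_cm = MR² = (1.6)(0.44)² = 0.30976 kg·m²; centre at d = 0.12 + 0.44 = 0.56 m, so the parallel axis theorem gives I = 0.30976 + (1.6)(0.56)² = 0.81152 kg·m².
Point mass: I_cm = 0; centre at d = 0.12 + 0.44 + 0.44 = 1 m, so the parallel axis theorem gives I = 0 + (1.6)(1)² = 1.6 kg·m².
Solid disk: I_cm = (1/2)MR² = (1/2)(2.6)(0.31)² = 0.12493 kg·m²; centre at d = 0.12 + 0.44 + 0.44 + 0.31 = 1.31 m, so the parallel axis theorem gives I = 0.12493 + (2.6)(1.31)² = 4.5868 kg·m².
Total I = 0.029376 + 0.81152 + 1.6 + 4.5868 = 7.0277 kg·m².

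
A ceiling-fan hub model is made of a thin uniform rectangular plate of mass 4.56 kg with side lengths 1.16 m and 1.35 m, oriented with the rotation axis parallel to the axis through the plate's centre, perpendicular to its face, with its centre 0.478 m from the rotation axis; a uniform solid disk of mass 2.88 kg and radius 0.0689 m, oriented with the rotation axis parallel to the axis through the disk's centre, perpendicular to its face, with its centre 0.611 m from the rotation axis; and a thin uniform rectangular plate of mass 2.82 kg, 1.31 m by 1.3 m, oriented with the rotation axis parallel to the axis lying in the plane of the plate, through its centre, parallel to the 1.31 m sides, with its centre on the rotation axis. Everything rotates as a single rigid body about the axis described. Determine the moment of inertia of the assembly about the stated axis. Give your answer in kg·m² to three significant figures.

3.72

Rectangular plate: I_cm = (1/12)M(a²+b²) = (1/12)(4.56)[(1.16)² + (1.35)²] = 1.2039 kg·m²; centre at d = 0.478 m, so I = I_cm + Md² gives I = 1.2039 + (4.56)(0.478)² = 2.2458 kg·m².
Solid disk: I_cm = (1/2)MR² = (1/2)(2.88)(0.0689)² = 0.006836 kg·m²; centre at d = 0.611 m, so I = I_cm + Md² gives I = 0.006836 + (2.88)(0.611)² = 1.082 kg·m².
Rectangular plate: I_cm = (1/12)Mb² = (1/12)(2.82)(1.3)² = 0.39715 kg·m²; axis through the centre, so I = 0.39715 kg·m².
Total I = 2.2458 + 1.082 + 0.39715 = 3.7249 kg·m².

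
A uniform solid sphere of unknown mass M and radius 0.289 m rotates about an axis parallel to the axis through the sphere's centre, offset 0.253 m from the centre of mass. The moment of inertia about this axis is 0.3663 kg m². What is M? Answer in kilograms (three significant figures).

I = I_cm + Md² = (2/5)MR² + Md² = M·[0.4·(0.289)² + (0.253)²] = M·0.097417.
So M = 0.3663 / 0.097417 = 3.7601 kg.

3.76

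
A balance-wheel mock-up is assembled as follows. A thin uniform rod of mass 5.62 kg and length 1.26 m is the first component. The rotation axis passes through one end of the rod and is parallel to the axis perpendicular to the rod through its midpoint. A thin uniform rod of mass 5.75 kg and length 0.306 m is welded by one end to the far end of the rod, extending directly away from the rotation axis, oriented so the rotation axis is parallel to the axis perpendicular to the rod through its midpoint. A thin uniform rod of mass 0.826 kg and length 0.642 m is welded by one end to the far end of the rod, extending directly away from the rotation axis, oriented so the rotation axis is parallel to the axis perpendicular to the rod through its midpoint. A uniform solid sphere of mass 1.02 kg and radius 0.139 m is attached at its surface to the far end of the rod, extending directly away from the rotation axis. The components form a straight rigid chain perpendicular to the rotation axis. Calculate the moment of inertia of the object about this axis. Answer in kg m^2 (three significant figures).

23.1

Thin rod: I_cm = (1/12)ML² = (1/12)(5.62)(1.26)² = 0.74353 kg m^2; centre at d = 0.63 m, so the parallel axis theorem gives I = 0.74353 + (5.62)(0.63)² = 2.9741 kg m^2.
Thin rod: I_cm = (1/12)ML² = (1/12)(5.75)(0.306)² = 0.044867 kg m^2; centre at d = 0.63 + 0.63 + 0.153 = 1.413 m, so the parallel axis theorem gives I = 0.044867 + (5.75)(1.413)² = 11.525 kg m^2.
Thin rod: I_cm = (1/12)ML² = (1/12)(0.826)(0.642)² = 0.028371 kg m^2; centre at d = 0.63 + 0.63 + 0.153 + 0.153 + 0.321 = 1.887 m, so the parallel axis theorem gives I = 0.028371 + (0.826)(1.887)² = 2.9696 kg m^2.
Solid sphere: I_cm = (2/5)MR² = (2/5)(1.02)(0.139)² = 0.007883 kg m^2; centre at d = 0.63 + 0.63 + 0.153 + 0.153 + 0.321 + 0.321 + 0.139 = 2.347 m, so the parallel axis theorem gives I = 0.007883 + (1.02)(2.347)² = 5.6265 kg m^2.
Total I = 2.9741 + 11.525 + 2.9696 + 5.6265 = 23.095 kg m^2.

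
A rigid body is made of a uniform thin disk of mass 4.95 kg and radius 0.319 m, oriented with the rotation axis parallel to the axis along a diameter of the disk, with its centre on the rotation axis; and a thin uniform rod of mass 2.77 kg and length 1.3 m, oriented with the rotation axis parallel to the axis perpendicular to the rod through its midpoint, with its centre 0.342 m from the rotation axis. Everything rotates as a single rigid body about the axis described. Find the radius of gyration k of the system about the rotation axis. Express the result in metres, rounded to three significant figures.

Thin disk: I_cm = (1/4)MR² = (1/4)(4.95)(0.319)² = 0.12593 kg·m²; axis through the centre, so I = 0.12593 kg·m².
Thin rod: I_cm = (1/12)ML² = (1/12)(2.77)(1.3)² = 0.39011 kg·m²; centre at d = 0.342 m, so I = I_cm + Md² gives I = 0.39011 + (2.77)(0.342)² = 0.7141 kg·m².
Total I = 0.84003 kg·m²; total mass M = 7.72 kg.
k = √(I/M) = √(0.84003/7.72) = 0.32987 m.

0.330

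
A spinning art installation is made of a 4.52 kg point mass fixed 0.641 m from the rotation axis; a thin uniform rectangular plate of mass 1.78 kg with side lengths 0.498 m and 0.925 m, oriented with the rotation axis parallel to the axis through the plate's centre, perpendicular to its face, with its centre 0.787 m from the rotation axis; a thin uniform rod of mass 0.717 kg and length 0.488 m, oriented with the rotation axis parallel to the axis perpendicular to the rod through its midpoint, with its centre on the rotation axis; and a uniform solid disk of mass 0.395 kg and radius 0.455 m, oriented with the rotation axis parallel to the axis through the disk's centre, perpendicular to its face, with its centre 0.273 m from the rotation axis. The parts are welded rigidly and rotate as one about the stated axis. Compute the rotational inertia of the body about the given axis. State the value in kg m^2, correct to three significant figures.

Point mass: I_cm = 0; centre at d = 0.641 m, so I = I_cm + Md² gives I = 0 + (4.52)(0.641)² = 1.8572 kg m^2.
Rectangular plate: I_cm = (1/12)M(a²+b²) = (1/12)(1.78)[(0.498)² + (0.925)²] = 0.1637 kg m^2; centre at d = 0.787 m, so I = I_cm + Md² gives I = 0.1637 + (1.78)(0.787)² = 1.2662 kg m^2.
Thin rod: I_cm = (1/12)ML² = (1/12)(0.717)(0.488)² = 0.014229 kg m^2; axis through the centre, so I = 0.014229 kg m^2.
Solid disk: I_cm = (1/2)MR² = (1/2)(0.395)(0.455)² = 0.040887 kg m^2; centre at d = 0.273 m, so I = I_cm + Md² gives I = 0.040887 + (0.395)(0.273)² = 0.070326 kg m^2.
Total I = 1.8572 + 1.2662 + 0.014229 + 0.070326 = 3.2079 kg m^2.

3.21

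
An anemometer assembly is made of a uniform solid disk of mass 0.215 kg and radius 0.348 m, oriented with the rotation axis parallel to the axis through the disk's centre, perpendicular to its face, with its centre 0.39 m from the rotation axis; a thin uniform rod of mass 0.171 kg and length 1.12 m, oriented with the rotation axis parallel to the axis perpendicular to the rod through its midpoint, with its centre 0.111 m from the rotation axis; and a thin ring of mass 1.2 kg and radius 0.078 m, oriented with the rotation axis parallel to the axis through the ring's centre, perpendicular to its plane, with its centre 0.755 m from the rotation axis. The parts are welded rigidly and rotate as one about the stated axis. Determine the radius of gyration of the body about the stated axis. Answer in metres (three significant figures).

Solid disk: I_cm = (1/2)MR² = (1/2)(0.215)(0.348)² = 0.013019 kg m^2; centre at d = 0.39 m, so the parallel axis theorem gives I = 0.013019 + (0.215)(0.39)² = 0.04572 kg m^2.
Thin rod: I_cm = (1/12)ML² = (1/12)(0.171)(1.12)² = 0.017875 kg m^2; centre at d = 0.111 m, so the parallel axis theorem gives I = 0.017875 + (0.171)(0.111)² = 0.019982 kg m^2.
Thin ring: I_cm = MR² = (1.2)(0.078)² = 0.0073008 kg m^2; centre at d = 0.755 m, so the parallel axis theorem gives I = 0.0073008 + (1.2)(0.755)² = 0.69133 kg m^2.
Total I = 0.75703 kg m^2; total mass M = 1.586 kg.
k = √(I/M) = √(0.75703/1.586) = 0.69089 m.

0.691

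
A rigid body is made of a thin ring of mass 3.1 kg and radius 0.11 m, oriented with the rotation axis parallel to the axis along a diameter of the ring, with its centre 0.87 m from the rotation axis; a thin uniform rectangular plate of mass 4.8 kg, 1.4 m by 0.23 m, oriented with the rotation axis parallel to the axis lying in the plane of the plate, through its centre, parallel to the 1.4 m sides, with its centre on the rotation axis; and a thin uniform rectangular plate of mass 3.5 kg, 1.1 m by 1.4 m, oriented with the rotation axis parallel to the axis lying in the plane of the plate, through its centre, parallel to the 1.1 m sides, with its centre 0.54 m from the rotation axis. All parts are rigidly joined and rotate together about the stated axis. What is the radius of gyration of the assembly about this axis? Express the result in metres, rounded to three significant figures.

0.591

Thin ring: I_cm = (1/2)MR² = (1/2)(3.1)(0.11)² = 0.018755 kg m^2; centre at d = 0.87 m, so the parallel axis theorem gives I = 0.018755 + (3.1)(0.87)² = 2.3651 kg m^2.
Rectangular plate: I_cm = (1/12)Mb² = (1/12)(4.8)(0.23)² = 0.02116 kg m^2; axis through the centre, so I = 0.02116 kg m^2.
Rectangular plate: I_cm = (1/12)Mb² = (1/12)(3.5)(1.4)² = 0.57167 kg m^2; centre at d = 0.54 m, so the parallel axis theorem gives I = 0.57167 + (3.5)(0.54)² = 1.5923 kg m^2.
Total I = 3.9786 kg m^2; total mass M = 11.4 kg.
k = √(I/M) = √(3.9786/11.4) = 0.59076 m.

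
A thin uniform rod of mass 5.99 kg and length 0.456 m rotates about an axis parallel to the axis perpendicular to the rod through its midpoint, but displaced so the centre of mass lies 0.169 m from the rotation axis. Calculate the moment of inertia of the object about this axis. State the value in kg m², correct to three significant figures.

0.275

I_cm = (1/12)ML² = (1/12)(5.99)(0.456)² = 0.10379 kg m²; centre at d = 0.169 m, so the parallel axis theorem gives I = 0.10379 + (5.99)(0.169)² = 0.27488 kg m².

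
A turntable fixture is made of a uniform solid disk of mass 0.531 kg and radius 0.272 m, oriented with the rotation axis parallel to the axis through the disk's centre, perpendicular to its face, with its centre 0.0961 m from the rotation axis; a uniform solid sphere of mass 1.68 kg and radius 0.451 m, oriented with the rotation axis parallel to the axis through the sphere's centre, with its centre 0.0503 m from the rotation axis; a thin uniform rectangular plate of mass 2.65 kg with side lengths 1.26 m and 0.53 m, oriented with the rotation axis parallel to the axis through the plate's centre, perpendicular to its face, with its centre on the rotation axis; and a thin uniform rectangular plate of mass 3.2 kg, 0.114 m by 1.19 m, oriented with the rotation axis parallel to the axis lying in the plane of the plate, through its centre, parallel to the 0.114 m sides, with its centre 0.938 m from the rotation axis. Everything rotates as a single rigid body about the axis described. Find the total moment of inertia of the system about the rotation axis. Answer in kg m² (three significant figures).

3.77

Solid disk: I_cm = (1/2)MR² = (1/2)(0.531)(0.272)² = 0.019643 kg m²; centre at d = 0.0961 m, so the parallel axis theorem gives I = 0.019643 + (0.531)(0.0961)² = 0.024547 kg m².
Solid sphere: I_cm = (2/5)MR² = (2/5)(1.68)(0.451)² = 0.13669 kg m²; centre at d = 0.0503 m, so the parallel axis theorem gives I = 0.13669 + (1.68)(0.0503)² = 0.14094 kg m².
Rectangular plate: I_cm = (1/12)M(a²+b²) = (1/12)(2.65)[(1.26)² + (0.53)²] = 0.41263 kg m²; axis through the centre, so I = 0.41263 kg m².
Rectangular plate: I_cm = (1/12)Mb² = (1/12)(3.2)(1.19)² = 0.37763 kg m²; centre at d = 0.938 m, so the parallel axis theorem gives I = 0.37763 + (3.2)(0.938)² = 3.1931 kg m².
Total I = 0.024547 + 0.14094 + 0.41263 + 3.1931 = 3.7712 kg m².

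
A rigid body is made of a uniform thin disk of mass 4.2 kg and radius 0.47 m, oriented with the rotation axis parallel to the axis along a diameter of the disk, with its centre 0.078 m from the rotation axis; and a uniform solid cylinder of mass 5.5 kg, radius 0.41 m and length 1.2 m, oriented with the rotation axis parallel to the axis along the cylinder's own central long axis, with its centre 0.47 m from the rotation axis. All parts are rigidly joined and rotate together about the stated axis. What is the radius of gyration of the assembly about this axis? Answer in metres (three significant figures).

Thin disk: I_cm = (1/4)MR² = (1/4)(4.2)(0.47)² = 0.23194 kg·m²; centre at d = 0.078 m, so I = I_cm + Md² gives I = 0.23194 + (4.2)(0.078)² = 0.2575 kg·m².
Solid cylinder: I_cm = (1/2)MR² = (1/2)(5.5)(0.41)² = 0.46227 kg·m²; centre at d = 0.47 m, so I = I_cm + Md² gives I = 0.46227 + (5.5)(0.47)² = 1.6772 kg·m².
Total I = 1.9347 kg·m²; total mass M = 9.7 kg.
k = √(I/M) = √(1.9347/9.7) = 0.4466 m.

0.447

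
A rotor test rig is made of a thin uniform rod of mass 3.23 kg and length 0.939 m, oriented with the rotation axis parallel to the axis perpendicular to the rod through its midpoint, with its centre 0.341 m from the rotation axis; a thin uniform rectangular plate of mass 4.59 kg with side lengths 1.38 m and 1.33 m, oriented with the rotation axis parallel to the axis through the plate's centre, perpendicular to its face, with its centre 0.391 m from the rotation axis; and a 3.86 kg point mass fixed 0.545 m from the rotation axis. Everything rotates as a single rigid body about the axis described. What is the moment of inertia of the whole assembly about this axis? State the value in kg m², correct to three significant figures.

Thin rod: I_cm = (1/12)ML² = (1/12)(3.23)(0.939)² = 0.23733 kg m²; centre at d = 0.341 m, so the parallel axis theorem gives I = 0.23733 + (3.23)(0.341)² = 0.61292 kg m².
Rectangular plate: I_cm = (1/12)M(a²+b²) = (1/12)(4.59)[(1.38)² + (1.33)²] = 1.405 kg m²; centre at d = 0.391 m, so the parallel axis theorem gives I = 1.405 + (4.59)(0.391)² = 2.1068 kg m².
Point mass: I_cm = 0; centre at d = 0.545 m, so the parallel axis theorem gives I = 0 + (3.86)(0.545)² = 1.1465 kg m².
Total I = 0.61292 + 2.1068 + 1.1465 = 3.8662 kg m².

3.87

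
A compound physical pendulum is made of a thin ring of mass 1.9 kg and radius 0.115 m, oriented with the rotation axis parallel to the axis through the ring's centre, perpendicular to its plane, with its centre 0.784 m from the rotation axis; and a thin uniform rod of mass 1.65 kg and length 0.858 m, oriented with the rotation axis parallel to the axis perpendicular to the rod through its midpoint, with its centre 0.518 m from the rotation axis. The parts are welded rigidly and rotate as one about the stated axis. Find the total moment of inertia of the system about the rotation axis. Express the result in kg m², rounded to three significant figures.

1.74

Thin ring: I_cm = MR² = (1.9)(0.115)² = 0.025128 kg m²; centre at d = 0.784 m, so I = I_cm + Md² gives I = 0.025128 + (1.9)(0.784)² = 1.193 kg m².
Thin rod: I_cm = (1/12)ML² = (1/12)(1.65)(0.858)² = 0.10122 kg m²; centre at d = 0.518 m, so I = I_cm + Md² gives I = 0.10122 + (1.65)(0.518)² = 0.54396 kg m².
Total I = 1.193 + 0.54396 = 1.7369 kg m².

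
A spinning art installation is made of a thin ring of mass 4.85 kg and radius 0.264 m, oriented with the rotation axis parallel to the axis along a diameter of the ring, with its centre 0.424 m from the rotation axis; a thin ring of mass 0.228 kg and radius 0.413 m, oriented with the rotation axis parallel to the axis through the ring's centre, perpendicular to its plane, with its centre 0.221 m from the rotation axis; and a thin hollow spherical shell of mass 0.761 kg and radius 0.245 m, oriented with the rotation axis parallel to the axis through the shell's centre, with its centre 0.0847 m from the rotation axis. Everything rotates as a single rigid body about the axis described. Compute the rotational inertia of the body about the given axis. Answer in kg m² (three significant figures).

1.13

Thin ring: I_cm = (1/2)MR² = (1/2)(4.85)(0.264)² = 0.16901 kg m²; centre at d = 0.424 m, so the parallel axis theorem gives I = 0.16901 + (4.85)(0.424)² = 1.0409 kg m².
Thin ring: I_cm = MR² = (0.228)(0.413)² = 0.03889 kg m²; centre at d = 0.221 m, so the parallel axis theorem gives I = 0.03889 + (0.228)(0.221)² = 0.050025 kg m².
Spherical shell: I_cm = (2/3)MR² = (2/3)(0.761)(0.245)² = 0.030453 kg m²; centre at d = 0.0847 m, so the parallel axis theorem gives I = 0.030453 + (0.761)(0.0847)² = 0.035912 kg m².
Total I = 1.0409 + 0.050025 + 0.035912 = 1.1269 kg m².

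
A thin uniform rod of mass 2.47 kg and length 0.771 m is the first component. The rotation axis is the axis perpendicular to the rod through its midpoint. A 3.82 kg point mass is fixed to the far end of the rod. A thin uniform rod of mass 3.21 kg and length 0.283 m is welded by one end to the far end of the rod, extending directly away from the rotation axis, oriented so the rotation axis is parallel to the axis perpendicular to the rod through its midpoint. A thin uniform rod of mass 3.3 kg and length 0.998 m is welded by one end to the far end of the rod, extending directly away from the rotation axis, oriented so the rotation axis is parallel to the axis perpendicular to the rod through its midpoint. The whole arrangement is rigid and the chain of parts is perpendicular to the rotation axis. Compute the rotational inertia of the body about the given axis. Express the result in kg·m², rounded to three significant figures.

6.37

Thin rod: I_cm = (1/12)ML² = (1/12)(2.47)(0.771)² = 0.12236 kg·m²; axis through the centre, so I = 0.12236 kg·m².
Point mass: I_cm = 0; centre at d = 0.3855 m, so I = I_cm + Md² gives I = 0 + (3.82)(0.3855)² = 0.56769 kg·m².
Thin rod: I_cm = (1/12)ML² = (1/12)(3.21)(0.283)² = 0.021424 kg·m²; centre at d = 0.3855 + 0.1415 = 0.527 m, so I = I_cm + Md² gives I = 0.021424 + (3.21)(0.527)² = 0.91293 kg·m².
Thin rod: I_cm = (1/12)ML² = (1/12)(3.3)(0.998)² = 0.2739 kg·m²; centre at d = 0.3855 + 0.1415 + 0.1415 + 0.499 = 1.1675 m, so I = I_cm + Md² gives I = 0.2739 + (3.3)(1.1675)² = 4.772 kg·m².
Total I = 0.12236 + 0.56769 + 0.91293 + 4.772 = 6.375 kg·m².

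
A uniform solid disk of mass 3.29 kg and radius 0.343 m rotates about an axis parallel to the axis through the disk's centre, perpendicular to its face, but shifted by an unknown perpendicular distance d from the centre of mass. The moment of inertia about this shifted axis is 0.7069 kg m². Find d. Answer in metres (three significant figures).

About the centre-of-mass axis, I_cm = (1/2)MR² = (1/2)(3.29)(0.343)² = 0.19353 kg m².
Parallel axis theorem: I = I_cm + Md², so Md² = 0.7069 − 0.19353 = 0.51337 kg m².
d = √(0.51337 / 3.29) = 0.39502 m.

0.395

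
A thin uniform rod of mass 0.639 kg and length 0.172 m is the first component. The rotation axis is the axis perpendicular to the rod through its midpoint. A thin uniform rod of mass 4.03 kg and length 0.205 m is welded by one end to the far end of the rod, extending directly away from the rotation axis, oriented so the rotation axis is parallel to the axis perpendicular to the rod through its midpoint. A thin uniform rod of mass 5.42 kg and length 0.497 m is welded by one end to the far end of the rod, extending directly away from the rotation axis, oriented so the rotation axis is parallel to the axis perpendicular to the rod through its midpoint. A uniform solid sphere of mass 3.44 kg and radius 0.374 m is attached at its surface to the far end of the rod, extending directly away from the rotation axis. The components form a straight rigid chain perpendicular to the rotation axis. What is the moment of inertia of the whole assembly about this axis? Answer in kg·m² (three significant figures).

Thin rod: I_cm = (1/12)ML² = (1/12)(0.639)(0.172)² = 0.0015753 kg·m²; axis through the centre, so I = 0.0015753 kg·m².
Thin rod: I_cm = (1/12)ML² = (1/12)(4.03)(0.205)² = 0.014113 kg·m²; centre at d = 0.086 + 0.1025 = 0.1885 m, so I = I_cm + Md² gives I = 0.014113 + (4.03)(0.1885)² = 0.15731 kg·m².
Thin rod: I_cm = (1/12)ML² = (1/12)(5.42)(0.497)² = 0.11157 kg·m²; centre at d = 0.086 + 0.1025 + 0.1025 + 0.2485 = 0.5395 m, so I = I_cm + Md² gives I = 0.11157 + (5.42)(0.5395)² = 1.6891 kg·m².
Solid sphere: I_cm = (2/5)MR² = (2/5)(3.44)(0.374)² = 0.19247 kg·m²; centre at d = 0.086 + 0.1025 + 0.1025 + 0.2485 + 0.2485 + 0.374 = 1.162 m, so I = I_cm + Md² gives I = 0.19247 + (3.44)(1.162)² = 4.8373 kg·m².
Total I = 0.0015753 + 0.15731 + 1.6891 + 4.8373 = 6.6853 kg·m².

6.69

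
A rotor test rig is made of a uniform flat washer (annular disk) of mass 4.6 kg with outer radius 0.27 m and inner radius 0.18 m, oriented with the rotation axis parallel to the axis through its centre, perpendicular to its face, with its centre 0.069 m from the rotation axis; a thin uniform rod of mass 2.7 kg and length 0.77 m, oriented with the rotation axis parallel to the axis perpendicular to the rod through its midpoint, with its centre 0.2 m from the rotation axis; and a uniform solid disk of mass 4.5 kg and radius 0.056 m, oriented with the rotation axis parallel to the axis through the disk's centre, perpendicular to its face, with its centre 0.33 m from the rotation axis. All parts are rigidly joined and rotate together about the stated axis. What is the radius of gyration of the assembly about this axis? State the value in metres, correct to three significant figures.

Annular disk: I_cm = (1/2)M(R²+r²) = (1/2)(4.6)[(0.27)² + (0.18)²] = 0.24219 kg·m²; centre at d = 0.069 m, so the parallel axis theorem gives I = 0.24219 + (4.6)(0.069)² = 0.26409 kg·m².
Thin rod: I_cm = (1/12)ML² = (1/12)(2.7)(0.77)² = 0.1334 kg·m²; centre at d = 0.2 m, so the parallel axis theorem gives I = 0.1334 + (2.7)(0.2)² = 0.2414 kg·m².
Solid disk: I_cm = (1/2)MR² = (1/2)(4.5)(0.056)² = 0.007056 kg·m²; centre at d = 0.33 m, so the parallel axis theorem gives I = 0.007056 + (4.5)(0.33)² = 0.49711 kg·m².
Total I = 1.0026 kg·m²; total mass M = 11.8 kg.
k = √(I/M) = √(1.0026/11.8) = 0.29149 m.

0.291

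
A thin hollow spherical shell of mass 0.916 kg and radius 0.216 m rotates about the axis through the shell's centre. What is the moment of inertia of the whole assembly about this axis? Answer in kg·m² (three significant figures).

I_cm = (2/3)MR² = (2/3)(0.916)(0.216)² = 0.028491 kg·m²; axis through the centre, so I = 0.028491 kg·m².

0.0285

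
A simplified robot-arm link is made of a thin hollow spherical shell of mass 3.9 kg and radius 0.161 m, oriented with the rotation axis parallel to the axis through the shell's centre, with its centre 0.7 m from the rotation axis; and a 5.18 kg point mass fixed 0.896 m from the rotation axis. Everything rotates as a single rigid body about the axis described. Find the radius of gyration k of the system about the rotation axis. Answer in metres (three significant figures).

0.822

Spherical shell: I_cm = (2/3)MR² = (2/3)(3.9)(0.161)² = 0.067395 kg·m²; centre at d = 0.7 m, so I = I_cm + Md² gives I = 0.067395 + (3.9)(0.7)² = 1.9784 kg·m².
Point mass: I_cm = 0; centre at d = 0.896 m, so I = I_cm + Md² gives I = 0 + (5.18)(0.896)² = 4.1586 kg·m².
Total I = 6.137 kg·m²; total mass M = 9.08 kg.
k = √(I/M) = √(6.137/9.08) = 0.82212 m.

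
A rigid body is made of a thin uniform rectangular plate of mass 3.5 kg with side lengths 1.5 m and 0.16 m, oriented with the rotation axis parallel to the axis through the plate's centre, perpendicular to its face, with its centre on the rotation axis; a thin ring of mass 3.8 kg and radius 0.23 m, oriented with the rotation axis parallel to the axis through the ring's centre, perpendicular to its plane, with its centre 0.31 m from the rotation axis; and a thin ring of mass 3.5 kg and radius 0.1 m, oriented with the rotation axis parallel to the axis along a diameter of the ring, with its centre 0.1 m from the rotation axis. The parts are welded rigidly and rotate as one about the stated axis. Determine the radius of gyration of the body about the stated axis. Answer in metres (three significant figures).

0.345

Rectangular plate: I_cm = (1/12)M(a²+b²) = (1/12)(3.5)[(1.5)² + (0.16)²] = 0.66372 kg m^2; axis through the centre, so I = 0.66372 kg m^2.
Thin ring: I_cm = MR² = (3.8)(0.23)² = 0.20102 kg m^2; centre at d = 0.31 m, so I = I_cm + Md² gives I = 0.20102 + (3.8)(0.31)² = 0.5662 kg m^2.
Thin ring: I_cm = (1/2)MR² = (1/2)(3.5)(0.1)² = 0.0175 kg m^2; centre at d = 0.1 m, so I = I_cm + Md² gives I = 0.0175 + (3.5)(0.1)² = 0.0525 kg m^2.
Total I = 1.2824 kg m^2; total mass M = 10.8 kg.
k = √(I/M) = √(1.2824/10.8) = 0.34459 m.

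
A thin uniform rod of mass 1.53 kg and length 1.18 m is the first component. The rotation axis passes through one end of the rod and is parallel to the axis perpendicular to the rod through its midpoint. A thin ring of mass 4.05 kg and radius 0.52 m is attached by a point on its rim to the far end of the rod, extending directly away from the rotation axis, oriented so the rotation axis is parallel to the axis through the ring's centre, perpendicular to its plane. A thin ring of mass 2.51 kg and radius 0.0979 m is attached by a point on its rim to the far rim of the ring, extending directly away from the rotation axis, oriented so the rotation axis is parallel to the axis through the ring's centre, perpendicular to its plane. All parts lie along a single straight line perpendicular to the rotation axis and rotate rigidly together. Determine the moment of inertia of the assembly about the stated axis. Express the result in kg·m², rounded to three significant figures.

Thin rod: I_cm = (1/12)ML² = (1/12)(1.53)(1.18)² = 0.17753 kg·m²; centre at d = 0.59 m, so I = I_cm + Md² gives I = 0.17753 + (1.53)(0.59)² = 0.71012 kg·m².
Thin ring: I_cm = MR² = (4.05)(0.52)² = 1.0951 kg·m²; centre at d = 0.59 + 0.59 + 0.52 = 1.7 m, so I = I_cm + Md² gives I = 1.0951 + (4.05)(1.7)² = 12.8 kg·m².
Thin ring: I_cm = MR² = (2.51)(0.0979)² = 0.024057 kg·m²; centre at d = 0.59 + 0.59 + 0.52 + 0.52 + 0.0979 = 2.3179 m, so I = I_cm + Md² gives I = 0.024057 + (2.51)(2.3179)² = 13.509 kg·m².
Total I = 0.71012 + 12.8 + 13.509 = 27.019 kg·m².

27.0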